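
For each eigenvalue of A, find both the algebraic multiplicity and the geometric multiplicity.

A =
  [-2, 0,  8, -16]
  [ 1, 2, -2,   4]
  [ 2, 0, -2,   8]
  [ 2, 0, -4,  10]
λ = 2: alg = 4, geom = 3

Step 1 — factor the characteristic polynomial to read off the algebraic multiplicities:
  χ_A(x) = (x - 2)^4

Step 2 — compute geometric multiplicities via the rank-nullity identity g(λ) = n − rank(A − λI):
  rank(A − (2)·I) = 1, so dim ker(A − (2)·I) = n − 1 = 3

Summary:
  λ = 2: algebraic multiplicity = 4, geometric multiplicity = 3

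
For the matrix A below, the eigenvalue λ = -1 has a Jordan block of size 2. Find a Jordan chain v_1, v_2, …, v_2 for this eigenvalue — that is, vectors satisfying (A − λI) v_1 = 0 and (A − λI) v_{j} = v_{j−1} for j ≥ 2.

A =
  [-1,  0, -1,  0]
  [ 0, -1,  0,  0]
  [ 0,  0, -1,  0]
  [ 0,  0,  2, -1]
A Jordan chain for λ = -1 of length 2:
v_1 = (-1, 0, 0, 2)ᵀ
v_2 = (0, 0, 1, 0)ᵀ

Let N = A − (-1)·I. We want v_2 with N^2 v_2 = 0 but N^1 v_2 ≠ 0; then v_{j-1} := N · v_j for j = 2, …, 2.

Pick v_2 = (0, 0, 1, 0)ᵀ.
Then v_1 = N · v_2 = (-1, 0, 0, 2)ᵀ.

Sanity check: (A − (-1)·I) v_1 = (0, 0, 0, 0)ᵀ = 0. ✓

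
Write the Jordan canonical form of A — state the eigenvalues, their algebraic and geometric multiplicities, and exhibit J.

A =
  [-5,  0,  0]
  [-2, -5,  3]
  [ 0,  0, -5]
J_2(-5) ⊕ J_1(-5)

The characteristic polynomial is
  det(x·I − A) = x^3 + 15*x^2 + 75*x + 125 = (x + 5)^3

Eigenvalues and multiplicities (the geometric multiplicity of λ is n − rank(A − λI), which equals the number of Jordan blocks for λ):
  λ = -5: algebraic multiplicity = 3, geometric multiplicity = 2

Determining the block sizes for each eigenvalue:
  λ = -5: 2 blocks summing to 3 forces exactly one block of size 2 and the rest size 1 → block sizes [2, 1]

Assembling the blocks gives a Jordan form
J =
  [-5,  1,  0]
  [ 0, -5,  0]
  [ 0,  0, -5]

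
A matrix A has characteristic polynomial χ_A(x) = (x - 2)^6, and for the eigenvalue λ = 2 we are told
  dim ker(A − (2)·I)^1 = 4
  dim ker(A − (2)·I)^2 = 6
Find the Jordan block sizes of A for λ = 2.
Block sizes for λ = 2: [2, 2, 1, 1]

From the dimensions of kernels of powers, the number of Jordan blocks of size at least j is d_j − d_{j−1} where d_j = dim ker(N^j) (with d_0 = 0). Computing the differences gives [4, 2].
The number of blocks of size exactly k is (#blocks of size ≥ k) − (#blocks of size ≥ k + 1), so the partition is: 2 block(s) of size 1, 2 block(s) of size 2.
In nonincreasing order the block sizes are [2, 2, 1, 1].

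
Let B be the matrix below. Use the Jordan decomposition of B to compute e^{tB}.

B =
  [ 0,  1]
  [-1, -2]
e^{tB} =
  [t*exp(-t) + exp(-t), t*exp(-t)]
  [-t*exp(-t), -t*exp(-t) + exp(-t)]

Strategy: write B = P · J · P⁻¹ where J is a Jordan canonical form, so e^{tB} = P · e^{tJ} · P⁻¹, and e^{tJ} can be computed block-by-block.

B has Jordan form
J =
  [-1,  1]
  [ 0, -1]
(up to reordering of blocks).

Per-block formulas:
  For a 2×2 Jordan block J_2(-1): exp(t · J_2(-1)) = e^(-1t)·(I + t·N), where N is the 2×2 nilpotent shift.

After assembling e^{tJ} and conjugating by P, we get:

e^{tB} =
  [t*exp(-t) + exp(-t), t*exp(-t)]
  [-t*exp(-t), -t*exp(-t) + exp(-t)]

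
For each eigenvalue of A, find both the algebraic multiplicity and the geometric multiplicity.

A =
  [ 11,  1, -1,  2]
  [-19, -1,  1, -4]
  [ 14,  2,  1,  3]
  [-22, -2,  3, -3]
λ = 2: alg = 4, geom = 2

Step 1 — factor the characteristic polynomial to read off the algebraic multiplicities:
  χ_A(x) = (x - 2)^4

Step 2 — compute geometric multiplicities via the rank-nullity identity g(λ) = n − rank(A − λI):
  rank(A − (2)·I) = 2, so dim ker(A − (2)·I) = n − 2 = 2

Summary:
  λ = 2: algebraic multiplicity = 4, geometric multiplicity = 2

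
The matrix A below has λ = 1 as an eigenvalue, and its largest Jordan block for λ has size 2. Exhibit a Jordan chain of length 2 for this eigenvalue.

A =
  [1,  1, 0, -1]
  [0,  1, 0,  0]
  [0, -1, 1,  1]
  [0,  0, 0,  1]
A Jordan chain for λ = 1 of length 2:
v_1 = (1, 0, -1, 0)ᵀ
v_2 = (0, 1, 0, 0)ᵀ

Let N = A − (1)·I. We want v_2 with N^2 v_2 = 0 but N^1 v_2 ≠ 0; then v_{j-1} := N · v_j for j = 2, …, 2.

Pick v_2 = (0, 1, 0, 0)ᵀ.
Then v_1 = N · v_2 = (1, 0, -1, 0)ᵀ.

Sanity check: (A − (1)·I) v_1 = (0, 0, 0, 0)ᵀ = 0. ✓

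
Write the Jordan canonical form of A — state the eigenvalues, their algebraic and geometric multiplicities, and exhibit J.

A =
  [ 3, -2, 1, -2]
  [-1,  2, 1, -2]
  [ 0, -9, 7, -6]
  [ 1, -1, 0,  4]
J_3(4) ⊕ J_1(4)

The characteristic polynomial is
  det(x·I − A) = x^4 - 16*x^3 + 96*x^2 - 256*x + 256 = (x - 4)^4

Eigenvalues and multiplicities (the geometric multiplicity of λ is n − rank(A − λI), which equals the number of Jordan blocks for λ):
  λ = 4: algebraic multiplicity = 4, geometric multiplicity = 2

Determining the block sizes for each eigenvalue:
  λ = 4: with am = 4 and gm = 2, the partition is not yet determined (e.g. several partitions of 4 into 2 parts exist). Let N = A − (4)·I. Computing rank(N^1) = 2, rank(N^2) = 1, rank(N^3) = 0; the number of blocks of size ≥ j is rank(N^{j−1}) − rank(N^j), giving [2, 1, 1]. So we have 1 block(s) of size 3, 1 block(s) of size 1 → block sizes [3, 1]

Assembling the blocks gives a Jordan form
J =
  [4, 1, 0, 0]
  [0, 4, 1, 0]
  [0, 0, 4, 0]
  [0, 0, 0, 4]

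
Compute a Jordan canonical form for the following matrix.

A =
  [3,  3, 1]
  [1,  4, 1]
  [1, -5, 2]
J_3(3)

The characteristic polynomial is
  det(x·I − A) = x^3 - 9*x^2 + 27*x - 27 = (x - 3)^3

Eigenvalues and multiplicities (the geometric multiplicity of λ is n − rank(A − λI), which equals the number of Jordan blocks for λ):
  λ = 3: algebraic multiplicity = 3, geometric multiplicity = 1

Determining the block sizes for each eigenvalue:
  λ = 3: one block (gm = 1), so the single block has size am = 3 → block sizes [3]

Assembling the blocks gives a Jordan form
J =
  [3, 1, 0]
  [0, 3, 1]
  [0, 0, 3]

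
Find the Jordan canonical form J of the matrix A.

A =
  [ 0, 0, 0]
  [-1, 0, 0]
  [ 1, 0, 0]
J_2(0) ⊕ J_1(0)

The characteristic polynomial is
  det(x·I − A) = x^3

Eigenvalues and multiplicities (the geometric multiplicity of λ is n − rank(A − λI), which equals the number of Jordan blocks for λ):
  λ = 0: algebraic multiplicity = 3, geometric multiplicity = 2

Determining the block sizes for each eigenvalue:
  λ = 0: 2 blocks summing to 3 forces exactly one block of size 2 and the rest size 1 → block sizes [2, 1]

Assembling the blocks gives a Jordan form
J =
  [0, 1, 0]
  [0, 0, 0]
  [0, 0, 0]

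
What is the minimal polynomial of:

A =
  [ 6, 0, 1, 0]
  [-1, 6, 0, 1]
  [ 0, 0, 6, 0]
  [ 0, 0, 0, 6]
x^3 - 18*x^2 + 108*x - 216

The characteristic polynomial is χ_A(x) = (x - 6)^4, so the eigenvalues are known. The minimal polynomial is
  m_A(x) = Π_λ (x − λ)^{k_λ}
where k_λ is the size of the *largest* Jordan block for λ (equivalently, the smallest k with (A − λI)^k v = 0 for every generalised eigenvector v of λ).

  λ = 6: largest Jordan block has size 3, contributing (x − 6)^3

So m_A(x) = (x - 6)^3 = x^3 - 18*x^2 + 108*x - 216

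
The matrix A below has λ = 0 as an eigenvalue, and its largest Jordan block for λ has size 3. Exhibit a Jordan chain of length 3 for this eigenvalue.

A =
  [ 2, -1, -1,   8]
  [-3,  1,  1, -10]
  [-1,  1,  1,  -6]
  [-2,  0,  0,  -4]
A Jordan chain for λ = 0 of length 3:
v_1 = (-8, 10, 6, 4)ᵀ
v_2 = (2, -3, -1, -2)ᵀ
v_3 = (1, 0, 0, 0)ᵀ

Let N = A − (0)·I. We want v_3 with N^3 v_3 = 0 but N^2 v_3 ≠ 0; then v_{j-1} := N · v_j for j = 3, …, 2.

Pick v_3 = (1, 0, 0, 0)ᵀ.
Then v_2 = N · v_3 = (2, -3, -1, -2)ᵀ.
Then v_1 = N · v_2 = (-8, 10, 6, 4)ᵀ.

Sanity check: (A − (0)·I) v_1 = (0, 0, 0, 0)ᵀ = 0. ✓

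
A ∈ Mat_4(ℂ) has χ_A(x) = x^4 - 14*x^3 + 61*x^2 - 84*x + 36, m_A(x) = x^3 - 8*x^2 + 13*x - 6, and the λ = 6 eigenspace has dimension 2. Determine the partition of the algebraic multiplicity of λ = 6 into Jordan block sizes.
Block sizes for λ = 6: [1, 1]

Step 1 — from the characteristic polynomial, algebraic multiplicity of λ = 6 is 2. From dim ker(A − (6)·I) = 2, there are exactly 2 Jordan blocks for λ = 6.
Step 2 — from the minimal polynomial, the factor (x − 6) tells us the largest block for λ = 6 has size 1.
Step 3 — with total size 2, 2 blocks, and largest block 1, the block sizes (in nonincreasing order) are [1, 1].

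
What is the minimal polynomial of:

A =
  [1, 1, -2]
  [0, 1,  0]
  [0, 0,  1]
x^2 - 2*x + 1

The characteristic polynomial is χ_A(x) = (x - 1)^3, so the eigenvalues are known. The minimal polynomial is
  m_A(x) = Π_λ (x − λ)^{k_λ}
where k_λ is the size of the *largest* Jordan block for λ (equivalently, the smallest k with (A − λI)^k v = 0 for every generalised eigenvector v of λ).

  λ = 1: largest Jordan block has size 2, contributing (x − 1)^2

So m_A(x) = (x - 1)^2 = x^2 - 2*x + 1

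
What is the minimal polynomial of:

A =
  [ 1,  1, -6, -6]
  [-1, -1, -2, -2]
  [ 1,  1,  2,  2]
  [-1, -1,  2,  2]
x^3 - 4*x^2

The characteristic polynomial is χ_A(x) = x^3*(x - 4), so the eigenvalues are known. The minimal polynomial is
  m_A(x) = Π_λ (x − λ)^{k_λ}
where k_λ is the size of the *largest* Jordan block for λ (equivalently, the smallest k with (A − λI)^k v = 0 for every generalised eigenvector v of λ).

  λ = 0: largest Jordan block has size 2, contributing (x − 0)^2
  λ = 4: largest Jordan block has size 1, contributing (x − 4)

So m_A(x) = x^2*(x - 4) = x^3 - 4*x^2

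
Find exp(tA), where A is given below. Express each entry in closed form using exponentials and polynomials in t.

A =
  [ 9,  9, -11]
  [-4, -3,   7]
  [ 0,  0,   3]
e^{tA} =
  [6*t*exp(3*t) + exp(3*t), 9*t*exp(3*t), -3*t^2*exp(3*t)/2 - 11*t*exp(3*t)]
  [-4*t*exp(3*t), -6*t*exp(3*t) + exp(3*t), t^2*exp(3*t) + 7*t*exp(3*t)]
  [0, 0, exp(3*t)]

Strategy: write A = P · J · P⁻¹ where J is a Jordan canonical form, so e^{tA} = P · e^{tJ} · P⁻¹, and e^{tJ} can be computed block-by-block.

A has Jordan form
J =
  [3, 1, 0]
  [0, 3, 1]
  [0, 0, 3]
(up to reordering of blocks).

Per-block formulas:
  For a 3×3 Jordan block J_3(3): exp(t · J_3(3)) = e^(3t)·(I + t·N + (t^2/2)·N^2), where N is the 3×3 nilpotent shift.

After assembling e^{tJ} and conjugating by P, we get:

e^{tA} =
  [6*t*exp(3*t) + exp(3*t), 9*t*exp(3*t), -3*t^2*exp(3*t)/2 - 11*t*exp(3*t)]
  [-4*t*exp(3*t), -6*t*exp(3*t) + exp(3*t), t^2*exp(3*t) + 7*t*exp(3*t)]
  [0, 0, exp(3*t)]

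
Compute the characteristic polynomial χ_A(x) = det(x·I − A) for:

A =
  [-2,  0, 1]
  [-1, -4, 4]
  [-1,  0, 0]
x^3 + 6*x^2 + 9*x + 4

Expanding det(x·I − A) (e.g. by cofactor expansion or by noting that A is similar to its Jordan form J, which has the same characteristic polynomial as A) gives
  χ_A(x) = x^3 + 6*x^2 + 9*x + 4
which factors as (x + 1)^2*(x + 4). The eigenvalues (with algebraic multiplicities) are λ = -4 with multiplicity 1, λ = -1 with multiplicity 2.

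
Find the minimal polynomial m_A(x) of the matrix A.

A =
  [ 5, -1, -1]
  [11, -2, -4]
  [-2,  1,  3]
x^3 - 6*x^2 + 12*x - 8

The characteristic polynomial is χ_A(x) = (x - 2)^3, so the eigenvalues are known. The minimal polynomial is
  m_A(x) = Π_λ (x − λ)^{k_λ}
where k_λ is the size of the *largest* Jordan block for λ (equivalently, the smallest k with (A − λI)^k v = 0 for every generalised eigenvector v of λ).

  λ = 2: largest Jordan block has size 3, contributing (x − 2)^3

So m_A(x) = (x - 2)^3 = x^3 - 6*x^2 + 12*x - 8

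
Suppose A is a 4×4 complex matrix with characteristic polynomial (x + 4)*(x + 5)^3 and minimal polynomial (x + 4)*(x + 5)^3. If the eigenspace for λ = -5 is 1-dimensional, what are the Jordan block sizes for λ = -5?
Block sizes for λ = -5: [3]

Step 1 — from the characteristic polynomial, algebraic multiplicity of λ = -5 is 3. From dim ker(A − (-5)·I) = 1, there are exactly 1 Jordan blocks for λ = -5.
Step 2 — from the minimal polynomial, the factor (x + 5)^3 tells us the largest block for λ = -5 has size 3.
Step 3 — with total size 3, 1 blocks, and largest block 3, the block sizes (in nonincreasing order) are [3].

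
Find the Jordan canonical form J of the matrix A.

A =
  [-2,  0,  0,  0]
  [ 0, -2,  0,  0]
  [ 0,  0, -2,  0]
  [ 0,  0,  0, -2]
J_1(-2) ⊕ J_1(-2) ⊕ J_1(-2) ⊕ J_1(-2)

The characteristic polynomial is
  det(x·I − A) = x^4 + 8*x^3 + 24*x^2 + 32*x + 16 = (x + 2)^4

Eigenvalues and multiplicities (the geometric multiplicity of λ is n − rank(A − λI), which equals the number of Jordan blocks for λ):
  λ = -2: algebraic multiplicity = 4, geometric multiplicity = 4

Determining the block sizes for each eigenvalue:
  λ = -2: gm = am = 4, so every block has size 1 → block sizes [1, 1, 1, 1]

Assembling the blocks gives a Jordan form
J =
  [-2,  0,  0,  0]
  [ 0, -2,  0,  0]
  [ 0,  0, -2,  0]
  [ 0,  0,  0, -2]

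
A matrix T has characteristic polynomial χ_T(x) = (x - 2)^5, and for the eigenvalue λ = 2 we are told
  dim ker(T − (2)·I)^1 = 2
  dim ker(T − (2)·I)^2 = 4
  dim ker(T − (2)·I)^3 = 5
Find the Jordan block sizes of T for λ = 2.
Block sizes for λ = 2: [3, 2]

From the dimensions of kernels of powers, the number of Jordan blocks of size at least j is d_j − d_{j−1} where d_j = dim ker(N^j) (with d_0 = 0). Computing the differences gives [2, 2, 1].
The number of blocks of size exactly k is (#blocks of size ≥ k) − (#blocks of size ≥ k + 1), so the partition is: 1 block(s) of size 2, 1 block(s) of size 3.
In nonincreasing order the block sizes are [3, 2].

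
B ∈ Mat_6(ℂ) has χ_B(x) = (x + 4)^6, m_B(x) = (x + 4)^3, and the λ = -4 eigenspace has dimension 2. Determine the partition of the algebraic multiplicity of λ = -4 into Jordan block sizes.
Block sizes for λ = -4: [3, 3]

Step 1 — from the characteristic polynomial, algebraic multiplicity of λ = -4 is 6. From dim ker(B − (-4)·I) = 2, there are exactly 2 Jordan blocks for λ = -4.
Step 2 — from the minimal polynomial, the factor (x + 4)^3 tells us the largest block for λ = -4 has size 3.
Step 3 — with total size 6, 2 blocks, and largest block 3, the block sizes (in nonincreasing order) are [3, 3].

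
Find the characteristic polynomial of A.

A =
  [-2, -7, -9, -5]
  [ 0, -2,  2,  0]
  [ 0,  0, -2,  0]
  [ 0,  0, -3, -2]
x^4 + 8*x^3 + 24*x^2 + 32*x + 16

Expanding det(x·I − A) (e.g. by cofactor expansion or by noting that A is similar to its Jordan form J, which has the same characteristic polynomial as A) gives
  χ_A(x) = x^4 + 8*x^3 + 24*x^2 + 32*x + 16
which factors as (x + 2)^4. The eigenvalues (with algebraic multiplicities) are λ = -2 with multiplicity 4.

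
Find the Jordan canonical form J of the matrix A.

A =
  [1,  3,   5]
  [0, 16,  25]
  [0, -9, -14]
J_2(1) ⊕ J_1(1)

The characteristic polynomial is
  det(x·I − A) = x^3 - 3*x^2 + 3*x - 1 = (x - 1)^3

Eigenvalues and multiplicities (the geometric multiplicity of λ is n − rank(A − λI), which equals the number of Jordan blocks for λ):
  λ = 1: algebraic multiplicity = 3, geometric multiplicity = 2

Determining the block sizes for each eigenvalue:
  λ = 1: 2 blocks summing to 3 forces exactly one block of size 2 and the rest size 1 → block sizes [2, 1]

Assembling the blocks gives a Jordan form
J =
  [1, 1, 0]
  [0, 1, 0]
  [0, 0, 1]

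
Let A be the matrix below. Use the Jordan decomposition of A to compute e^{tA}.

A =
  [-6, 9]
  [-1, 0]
e^{tA} =
  [-3*t*exp(-3*t) + exp(-3*t), 9*t*exp(-3*t)]
  [-t*exp(-3*t), 3*t*exp(-3*t) + exp(-3*t)]

Strategy: write A = P · J · P⁻¹ where J is a Jordan canonical form, so e^{tA} = P · e^{tJ} · P⁻¹, and e^{tJ} can be computed block-by-block.

A has Jordan form
J =
  [-3,  1]
  [ 0, -3]
(up to reordering of blocks).

Per-block formulas:
  For a 2×2 Jordan block J_2(-3): exp(t · J_2(-3)) = e^(-3t)·(I + t·N), where N is the 2×2 nilpotent shift.

After assembling e^{tJ} and conjugating by P, we get:

e^{tA} =
  [-3*t*exp(-3*t) + exp(-3*t), 9*t*exp(-3*t)]
  [-t*exp(-3*t), 3*t*exp(-3*t) + exp(-3*t)]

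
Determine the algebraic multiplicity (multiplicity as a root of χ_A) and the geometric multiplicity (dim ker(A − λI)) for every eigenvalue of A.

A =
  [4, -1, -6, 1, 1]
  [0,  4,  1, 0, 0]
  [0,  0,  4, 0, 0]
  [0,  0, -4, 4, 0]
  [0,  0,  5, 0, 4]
λ = 4: alg = 5, geom = 3

Step 1 — factor the characteristic polynomial to read off the algebraic multiplicities:
  χ_A(x) = (x - 4)^5

Step 2 — compute geometric multiplicities via the rank-nullity identity g(λ) = n − rank(A − λI):
  rank(A − (4)·I) = 2, so dim ker(A − (4)·I) = n − 2 = 3

Summary:
  λ = 4: algebraic multiplicity = 5, geometric multiplicity = 3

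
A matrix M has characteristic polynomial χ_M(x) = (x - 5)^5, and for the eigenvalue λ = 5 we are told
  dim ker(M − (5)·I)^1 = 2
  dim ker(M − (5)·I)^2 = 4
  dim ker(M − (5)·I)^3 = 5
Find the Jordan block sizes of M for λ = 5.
Block sizes for λ = 5: [3, 2]

From the dimensions of kernels of powers, the number of Jordan blocks of size at least j is d_j − d_{j−1} where d_j = dim ker(N^j) (with d_0 = 0). Computing the differences gives [2, 2, 1].
The number of blocks of size exactly k is (#blocks of size ≥ k) − (#blocks of size ≥ k + 1), so the partition is: 1 block(s) of size 2, 1 block(s) of size 3.
In nonincreasing order the block sizes are [3, 2].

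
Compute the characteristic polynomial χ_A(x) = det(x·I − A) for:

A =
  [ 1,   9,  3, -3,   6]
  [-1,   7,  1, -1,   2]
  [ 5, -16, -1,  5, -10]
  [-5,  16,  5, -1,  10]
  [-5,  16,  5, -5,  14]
x^5 - 20*x^4 + 160*x^3 - 640*x^2 + 1280*x - 1024

Expanding det(x·I − A) (e.g. by cofactor expansion or by noting that A is similar to its Jordan form J, which has the same characteristic polynomial as A) gives
  χ_A(x) = x^5 - 20*x^4 + 160*x^3 - 640*x^2 + 1280*x - 1024
which factors as (x - 4)^5. The eigenvalues (with algebraic multiplicities) are λ = 4 with multiplicity 5.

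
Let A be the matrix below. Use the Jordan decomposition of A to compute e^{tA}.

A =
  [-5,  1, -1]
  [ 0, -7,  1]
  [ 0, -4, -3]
e^{tA} =
  [exp(-5*t), t^2*exp(-5*t) + t*exp(-5*t), -t^2*exp(-5*t)/2 - t*exp(-5*t)]
  [0, -2*t*exp(-5*t) + exp(-5*t), t*exp(-5*t)]
  [0, -4*t*exp(-5*t), 2*t*exp(-5*t) + exp(-5*t)]

Strategy: write A = P · J · P⁻¹ where J is a Jordan canonical form, so e^{tA} = P · e^{tJ} · P⁻¹, and e^{tJ} can be computed block-by-block.

A has Jordan form
J =
  [-5,  1,  0]
  [ 0, -5,  1]
  [ 0,  0, -5]
(up to reordering of blocks).

Per-block formulas:
  For a 3×3 Jordan block J_3(-5): exp(t · J_3(-5)) = e^(-5t)·(I + t·N + (t^2/2)·N^2), where N is the 3×3 nilpotent shift.

After assembling e^{tJ} and conjugating by P, we get:

e^{tA} =
  [exp(-5*t), t^2*exp(-5*t) + t*exp(-5*t), -t^2*exp(-5*t)/2 - t*exp(-5*t)]
  [0, -2*t*exp(-5*t) + exp(-5*t), t*exp(-5*t)]
  [0, -4*t*exp(-5*t), 2*t*exp(-5*t) + exp(-5*t)]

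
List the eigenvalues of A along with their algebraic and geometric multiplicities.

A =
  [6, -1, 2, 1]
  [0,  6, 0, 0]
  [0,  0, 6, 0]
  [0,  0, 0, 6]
λ = 6: alg = 4, geom = 3

Step 1 — factor the characteristic polynomial to read off the algebraic multiplicities:
  χ_A(x) = (x - 6)^4

Step 2 — compute geometric multiplicities via the rank-nullity identity g(λ) = n − rank(A − λI):
  rank(A − (6)·I) = 1, so dim ker(A − (6)·I) = n − 1 = 3

Summary:
  λ = 6: algebraic multiplicity = 4, geometric multiplicity = 3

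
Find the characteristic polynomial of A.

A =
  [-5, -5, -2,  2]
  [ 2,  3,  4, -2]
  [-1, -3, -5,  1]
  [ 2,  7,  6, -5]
x^4 + 12*x^3 + 54*x^2 + 108*x + 81

Expanding det(x·I − A) (e.g. by cofactor expansion or by noting that A is similar to its Jordan form J, which has the same characteristic polynomial as A) gives
  χ_A(x) = x^4 + 12*x^3 + 54*x^2 + 108*x + 81
which factors as (x + 3)^4. The eigenvalues (with algebraic multiplicities) are λ = -3 with multiplicity 4.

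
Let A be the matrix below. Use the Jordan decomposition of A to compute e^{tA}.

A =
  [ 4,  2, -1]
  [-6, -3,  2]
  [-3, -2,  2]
e^{tA} =
  [3*t*exp(t) + exp(t), 2*t*exp(t), -t*exp(t)]
  [-6*t*exp(t), -4*t*exp(t) + exp(t), 2*t*exp(t)]
  [-3*t*exp(t), -2*t*exp(t), t*exp(t) + exp(t)]

Strategy: write A = P · J · P⁻¹ where J is a Jordan canonical form, so e^{tA} = P · e^{tJ} · P⁻¹, and e^{tJ} can be computed block-by-block.

A has Jordan form
J =
  [1, 1, 0]
  [0, 1, 0]
  [0, 0, 1]
(up to reordering of blocks).

Per-block formulas:
  For a 2×2 Jordan block J_2(1): exp(t · J_2(1)) = e^(1t)·(I + t·N), where N is the 2×2 nilpotent shift.
  For a 1×1 block at λ = 1: exp(t · [1]) = [e^(1t)].

After assembling e^{tJ} and conjugating by P, we get:

e^{tA} =
  [3*t*exp(t) + exp(t), 2*t*exp(t), -t*exp(t)]
  [-6*t*exp(t), -4*t*exp(t) + exp(t), 2*t*exp(t)]
  [-3*t*exp(t), -2*t*exp(t), t*exp(t) + exp(t)]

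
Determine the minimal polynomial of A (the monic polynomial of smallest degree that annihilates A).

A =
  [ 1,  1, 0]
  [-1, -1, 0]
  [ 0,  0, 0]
x^2

The characteristic polynomial is χ_A(x) = x^3, so the eigenvalues are known. The minimal polynomial is
  m_A(x) = Π_λ (x − λ)^{k_λ}
where k_λ is the size of the *largest* Jordan block for λ (equivalently, the smallest k with (A − λI)^k v = 0 for every generalised eigenvector v of λ).

  λ = 0: largest Jordan block has size 2, contributing (x − 0)^2

So m_A(x) = x^2 = x^2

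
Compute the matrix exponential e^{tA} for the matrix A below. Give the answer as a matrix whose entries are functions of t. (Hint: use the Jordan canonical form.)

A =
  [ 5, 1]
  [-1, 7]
e^{tA} =
  [-t*exp(6*t) + exp(6*t), t*exp(6*t)]
  [-t*exp(6*t), t*exp(6*t) + exp(6*t)]

Strategy: write A = P · J · P⁻¹ where J is a Jordan canonical form, so e^{tA} = P · e^{tJ} · P⁻¹, and e^{tJ} can be computed block-by-block.

A has Jordan form
J =
  [6, 1]
  [0, 6]
(up to reordering of blocks).

Per-block formulas:
  For a 2×2 Jordan block J_2(6): exp(t · J_2(6)) = e^(6t)·(I + t·N), where N is the 2×2 nilpotent shift.

After assembling e^{tJ} and conjugating by P, we get:

e^{tA} =
  [-t*exp(6*t) + exp(6*t), t*exp(6*t)]
  [-t*exp(6*t), t*exp(6*t) + exp(6*t)]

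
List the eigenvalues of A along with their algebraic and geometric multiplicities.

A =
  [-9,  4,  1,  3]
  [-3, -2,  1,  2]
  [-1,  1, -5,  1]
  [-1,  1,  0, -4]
λ = -5: alg = 4, geom = 2

Step 1 — factor the characteristic polynomial to read off the algebraic multiplicities:
  χ_A(x) = (x + 5)^4

Step 2 — compute geometric multiplicities via the rank-nullity identity g(λ) = n − rank(A − λI):
  rank(A − (-5)·I) = 2, so dim ker(A − (-5)·I) = n − 2 = 2

Summary:
  λ = -5: algebraic multiplicity = 4, geometric multiplicity = 2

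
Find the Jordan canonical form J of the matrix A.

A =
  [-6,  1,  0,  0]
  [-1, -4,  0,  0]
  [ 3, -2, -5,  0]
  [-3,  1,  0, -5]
J_3(-5) ⊕ J_1(-5)

The characteristic polynomial is
  det(x·I − A) = x^4 + 20*x^3 + 150*x^2 + 500*x + 625 = (x + 5)^4

Eigenvalues and multiplicities (the geometric multiplicity of λ is n − rank(A − λI), which equals the number of Jordan blocks for λ):
  λ = -5: algebraic multiplicity = 4, geometric multiplicity = 2

Determining the block sizes for each eigenvalue:
  λ = -5: with am = 4 and gm = 2, the partition is not yet determined (e.g. several partitions of 4 into 2 parts exist). Let N = A − (-5)·I. Computing rank(N^1) = 2, rank(N^2) = 1, rank(N^3) = 0; the number of blocks of size ≥ j is rank(N^{j−1}) − rank(N^j), giving [2, 1, 1]. So we have 1 block(s) of size 3, 1 block(s) of size 1 → block sizes [3, 1]

Assembling the blocks gives a Jordan form
J =
  [-5,  1,  0,  0]
  [ 0, -5,  1,  0]
  [ 0,  0, -5,  0]
  [ 0,  0,  0, -5]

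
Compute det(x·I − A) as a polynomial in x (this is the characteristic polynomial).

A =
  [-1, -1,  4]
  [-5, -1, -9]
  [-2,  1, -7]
x^3 + 9*x^2 + 27*x + 27

Expanding det(x·I − A) (e.g. by cofactor expansion or by noting that A is similar to its Jordan form J, which has the same characteristic polynomial as A) gives
  χ_A(x) = x^3 + 9*x^2 + 27*x + 27
which factors as (x + 3)^3. The eigenvalues (with algebraic multiplicities) are λ = -3 with multiplicity 3.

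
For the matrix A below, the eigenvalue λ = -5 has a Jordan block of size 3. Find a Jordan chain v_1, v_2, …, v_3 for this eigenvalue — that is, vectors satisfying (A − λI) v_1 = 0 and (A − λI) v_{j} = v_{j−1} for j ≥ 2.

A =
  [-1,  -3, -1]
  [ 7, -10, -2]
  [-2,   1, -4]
A Jordan chain for λ = -5 of length 3:
v_1 = (-3, -3, -3)ᵀ
v_2 = (4, 7, -2)ᵀ
v_3 = (1, 0, 0)ᵀ

Let N = A − (-5)·I. We want v_3 with N^3 v_3 = 0 but N^2 v_3 ≠ 0; then v_{j-1} := N · v_j for j = 3, …, 2.

Pick v_3 = (1, 0, 0)ᵀ.
Then v_2 = N · v_3 = (4, 7, -2)ᵀ.
Then v_1 = N · v_2 = (-3, -3, -3)ᵀ.

Sanity check: (A − (-5)·I) v_1 = (0, 0, 0)ᵀ = 0. ✓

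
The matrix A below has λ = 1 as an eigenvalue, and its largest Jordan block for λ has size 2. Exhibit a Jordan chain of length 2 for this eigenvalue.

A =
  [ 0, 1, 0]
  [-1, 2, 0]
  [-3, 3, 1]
A Jordan chain for λ = 1 of length 2:
v_1 = (-1, -1, -3)ᵀ
v_2 = (1, 0, 0)ᵀ

Let N = A − (1)·I. We want v_2 with N^2 v_2 = 0 but N^1 v_2 ≠ 0; then v_{j-1} := N · v_j for j = 2, …, 2.

Pick v_2 = (1, 0, 0)ᵀ.
Then v_1 = N · v_2 = (-1, -1, -3)ᵀ.

Sanity check: (A − (1)·I) v_1 = (0, 0, 0)ᵀ = 0. ✓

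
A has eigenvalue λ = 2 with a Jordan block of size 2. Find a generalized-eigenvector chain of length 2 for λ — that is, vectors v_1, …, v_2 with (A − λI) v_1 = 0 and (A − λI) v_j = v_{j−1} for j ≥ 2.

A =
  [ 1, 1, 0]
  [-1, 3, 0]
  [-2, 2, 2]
A Jordan chain for λ = 2 of length 2:
v_1 = (-1, -1, -2)ᵀ
v_2 = (1, 0, 0)ᵀ

Let N = A − (2)·I. We want v_2 with N^2 v_2 = 0 but N^1 v_2 ≠ 0; then v_{j-1} := N · v_j for j = 2, …, 2.

Pick v_2 = (1, 0, 0)ᵀ.
Then v_1 = N · v_2 = (-1, -1, -2)ᵀ.

Sanity check: (A − (2)·I) v_1 = (0, 0, 0)ᵀ = 0. ✓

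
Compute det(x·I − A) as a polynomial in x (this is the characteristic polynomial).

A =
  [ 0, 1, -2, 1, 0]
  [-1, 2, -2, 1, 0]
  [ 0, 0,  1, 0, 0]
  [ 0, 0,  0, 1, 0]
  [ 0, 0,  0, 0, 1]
x^5 - 5*x^4 + 10*x^3 - 10*x^2 + 5*x - 1

Expanding det(x·I − A) (e.g. by cofactor expansion or by noting that A is similar to its Jordan form J, which has the same characteristic polynomial as A) gives
  χ_A(x) = x^5 - 5*x^4 + 10*x^3 - 10*x^2 + 5*x - 1
which factors as (x - 1)^5. The eigenvalues (with algebraic multiplicities) are λ = 1 with multiplicity 5.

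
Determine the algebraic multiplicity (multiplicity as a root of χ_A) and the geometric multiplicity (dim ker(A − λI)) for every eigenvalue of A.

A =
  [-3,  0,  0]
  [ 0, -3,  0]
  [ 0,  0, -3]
λ = -3: alg = 3, geom = 3

Step 1 — factor the characteristic polynomial to read off the algebraic multiplicities:
  χ_A(x) = (x + 3)^3

Step 2 — compute geometric multiplicities via the rank-nullity identity g(λ) = n − rank(A − λI):
  rank(A − (-3)·I) = 0, so dim ker(A − (-3)·I) = n − 0 = 3

Summary:
  λ = -3: algebraic multiplicity = 3, geometric multiplicity = 3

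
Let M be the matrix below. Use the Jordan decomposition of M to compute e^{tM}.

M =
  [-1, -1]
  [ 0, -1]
e^{tM} =
  [exp(-t), -t*exp(-t)]
  [0, exp(-t)]

Strategy: write M = P · J · P⁻¹ where J is a Jordan canonical form, so e^{tM} = P · e^{tJ} · P⁻¹, and e^{tJ} can be computed block-by-block.

M has Jordan form
J =
  [-1,  1]
  [ 0, -1]
(up to reordering of blocks).

Per-block formulas:
  For a 2×2 Jordan block J_2(-1): exp(t · J_2(-1)) = e^(-1t)·(I + t·N), where N is the 2×2 nilpotent shift.

After assembling e^{tJ} and conjugating by P, we get:

e^{tM} =
  [exp(-t), -t*exp(-t)]
  [0, exp(-t)]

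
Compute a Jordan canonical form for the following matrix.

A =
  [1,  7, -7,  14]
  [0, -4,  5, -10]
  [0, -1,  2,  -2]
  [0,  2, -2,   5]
J_2(1) ⊕ J_1(1) ⊕ J_1(1)

The characteristic polynomial is
  det(x·I − A) = x^4 - 4*x^3 + 6*x^2 - 4*x + 1 = (x - 1)^4

Eigenvalues and multiplicities (the geometric multiplicity of λ is n − rank(A − λI), which equals the number of Jordan blocks for λ):
  λ = 1: algebraic multiplicity = 4, geometric multiplicity = 3

Determining the block sizes for each eigenvalue:
  λ = 1: 3 blocks summing to 4 forces exactly one block of size 2 and the rest size 1 → block sizes [2, 1, 1]

Assembling the blocks gives a Jordan form
J =
  [1, 1, 0, 0]
  [0, 1, 0, 0]
  [0, 0, 1, 0]
  [0, 0, 0, 1]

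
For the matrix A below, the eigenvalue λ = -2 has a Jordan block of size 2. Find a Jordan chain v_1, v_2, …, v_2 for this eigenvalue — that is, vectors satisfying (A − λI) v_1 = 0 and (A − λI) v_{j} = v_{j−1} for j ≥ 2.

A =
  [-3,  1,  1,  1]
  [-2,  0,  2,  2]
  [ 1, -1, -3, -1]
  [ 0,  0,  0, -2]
A Jordan chain for λ = -2 of length 2:
v_1 = (-1, -2, 1, 0)ᵀ
v_2 = (1, 0, 0, 0)ᵀ

Let N = A − (-2)·I. We want v_2 with N^2 v_2 = 0 but N^1 v_2 ≠ 0; then v_{j-1} := N · v_j for j = 2, …, 2.

Pick v_2 = (1, 0, 0, 0)ᵀ.
Then v_1 = N · v_2 = (-1, -2, 1, 0)ᵀ.

Sanity check: (A − (-2)·I) v_1 = (0, 0, 0, 0)ᵀ = 0. ✓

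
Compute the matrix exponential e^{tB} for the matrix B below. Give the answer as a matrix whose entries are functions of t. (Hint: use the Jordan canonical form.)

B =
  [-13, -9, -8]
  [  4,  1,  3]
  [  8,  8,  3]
e^{tB} =
  [-10*t*exp(-3*t) + exp(-3*t), -5*t^2*exp(-3*t) - 9*t*exp(-3*t), 5*t^2*exp(-3*t)/2 - 8*t*exp(-3*t)]
  [4*t*exp(-3*t), 2*t^2*exp(-3*t) + 4*t*exp(-3*t) + exp(-3*t), -t^2*exp(-3*t) + 3*t*exp(-3*t)]
  [8*t*exp(-3*t), 4*t^2*exp(-3*t) + 8*t*exp(-3*t), -2*t^2*exp(-3*t) + 6*t*exp(-3*t) + exp(-3*t)]

Strategy: write B = P · J · P⁻¹ where J is a Jordan canonical form, so e^{tB} = P · e^{tJ} · P⁻¹, and e^{tJ} can be computed block-by-block.

B has Jordan form
J =
  [-3,  1,  0]
  [ 0, -3,  1]
  [ 0,  0, -3]
(up to reordering of blocks).

Per-block formulas:
  For a 3×3 Jordan block J_3(-3): exp(t · J_3(-3)) = e^(-3t)·(I + t·N + (t^2/2)·N^2), where N is the 3×3 nilpotent shift.

After assembling e^{tJ} and conjugating by P, we get:

e^{tB} =
  [-10*t*exp(-3*t) + exp(-3*t), -5*t^2*exp(-3*t) - 9*t*exp(-3*t), 5*t^2*exp(-3*t)/2 - 8*t*exp(-3*t)]
  [4*t*exp(-3*t), 2*t^2*exp(-3*t) + 4*t*exp(-3*t) + exp(-3*t), -t^2*exp(-3*t) + 3*t*exp(-3*t)]
  [8*t*exp(-3*t), 4*t^2*exp(-3*t) + 8*t*exp(-3*t), -2*t^2*exp(-3*t) + 6*t*exp(-3*t) + exp(-3*t)]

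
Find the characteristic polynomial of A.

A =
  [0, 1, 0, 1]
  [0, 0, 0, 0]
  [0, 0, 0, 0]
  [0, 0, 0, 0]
x^4

Expanding det(x·I − A) (e.g. by cofactor expansion or by noting that A is similar to its Jordan form J, which has the same characteristic polynomial as A) gives
  χ_A(x) = x^4
which factors as x^4. The eigenvalues (with algebraic multiplicities) are λ = 0 with multiplicity 4.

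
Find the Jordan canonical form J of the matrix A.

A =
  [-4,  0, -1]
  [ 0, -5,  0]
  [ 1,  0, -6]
J_2(-5) ⊕ J_1(-5)

The characteristic polynomial is
  det(x·I − A) = x^3 + 15*x^2 + 75*x + 125 = (x + 5)^3

Eigenvalues and multiplicities (the geometric multiplicity of λ is n − rank(A − λI), which equals the number of Jordan blocks for λ):
  λ = -5: algebraic multiplicity = 3, geometric multiplicity = 2

Determining the block sizes for each eigenvalue:
  λ = -5: 2 blocks summing to 3 forces exactly one block of size 2 and the rest size 1 → block sizes [2, 1]

Assembling the blocks gives a Jordan form
J =
  [-5,  1,  0]
  [ 0, -5,  0]
  [ 0,  0, -5]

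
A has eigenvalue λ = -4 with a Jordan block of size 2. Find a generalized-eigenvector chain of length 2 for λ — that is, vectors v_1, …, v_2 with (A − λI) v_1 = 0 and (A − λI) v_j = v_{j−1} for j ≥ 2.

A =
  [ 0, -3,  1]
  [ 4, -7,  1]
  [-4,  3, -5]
A Jordan chain for λ = -4 of length 2:
v_1 = (4, 4, -4)ᵀ
v_2 = (1, 0, 0)ᵀ

Let N = A − (-4)·I. We want v_2 with N^2 v_2 = 0 but N^1 v_2 ≠ 0; then v_{j-1} := N · v_j for j = 2, …, 2.

Pick v_2 = (1, 0, 0)ᵀ.
Then v_1 = N · v_2 = (4, 4, -4)ᵀ.

Sanity check: (A − (-4)·I) v_1 = (0, 0, 0)ᵀ = 0. ✓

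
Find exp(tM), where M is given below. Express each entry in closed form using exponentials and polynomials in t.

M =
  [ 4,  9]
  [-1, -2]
e^{tM} =
  [3*t*exp(t) + exp(t), 9*t*exp(t)]
  [-t*exp(t), -3*t*exp(t) + exp(t)]

Strategy: write M = P · J · P⁻¹ where J is a Jordan canonical form, so e^{tM} = P · e^{tJ} · P⁻¹, and e^{tJ} can be computed block-by-block.

M has Jordan form
J =
  [1, 1]
  [0, 1]
(up to reordering of blocks).

Per-block formulas:
  For a 2×2 Jordan block J_2(1): exp(t · J_2(1)) = e^(1t)·(I + t·N), where N is the 2×2 nilpotent shift.

After assembling e^{tJ} and conjugating by P, we get:

e^{tM} =
  [3*t*exp(t) + exp(t), 9*t*exp(t)]
  [-t*exp(t), -3*t*exp(t) + exp(t)]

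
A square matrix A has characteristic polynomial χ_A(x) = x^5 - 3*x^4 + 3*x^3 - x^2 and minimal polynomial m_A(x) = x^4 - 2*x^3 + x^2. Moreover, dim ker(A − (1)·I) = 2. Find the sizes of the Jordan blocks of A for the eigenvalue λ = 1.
Block sizes for λ = 1: [2, 1]

Step 1 — from the characteristic polynomial, algebraic multiplicity of λ = 1 is 3. From dim ker(A − (1)·I) = 2, there are exactly 2 Jordan blocks for λ = 1.
Step 2 — from the minimal polynomial, the factor (x − 1)^2 tells us the largest block for λ = 1 has size 2.
Step 3 — with total size 3, 2 blocks, and largest block 2, the block sizes (in nonincreasing order) are [2, 1].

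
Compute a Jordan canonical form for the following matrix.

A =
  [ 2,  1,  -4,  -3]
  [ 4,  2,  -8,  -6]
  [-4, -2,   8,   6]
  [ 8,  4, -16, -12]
J_2(0) ⊕ J_1(0) ⊕ J_1(0)

The characteristic polynomial is
  det(x·I − A) = x^4

Eigenvalues and multiplicities (the geometric multiplicity of λ is n − rank(A − λI), which equals the number of Jordan blocks for λ):
  λ = 0: algebraic multiplicity = 4, geometric multiplicity = 3

Determining the block sizes for each eigenvalue:
  λ = 0: 3 blocks summing to 4 forces exactly one block of size 2 and the rest size 1 → block sizes [2, 1, 1]

Assembling the blocks gives a Jordan form
J =
  [0, 1, 0, 0]
  [0, 0, 0, 0]
  [0, 0, 0, 0]
  [0, 0, 0, 0]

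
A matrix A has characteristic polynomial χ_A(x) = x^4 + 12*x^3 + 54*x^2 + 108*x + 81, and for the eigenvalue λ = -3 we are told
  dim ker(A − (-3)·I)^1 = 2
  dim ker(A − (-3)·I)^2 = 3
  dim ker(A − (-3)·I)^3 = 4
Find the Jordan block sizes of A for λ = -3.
Block sizes for λ = -3: [3, 1]

From the dimensions of kernels of powers, the number of Jordan blocks of size at least j is d_j − d_{j−1} where d_j = dim ker(N^j) (with d_0 = 0). Computing the differences gives [2, 1, 1].
The number of blocks of size exactly k is (#blocks of size ≥ k) − (#blocks of size ≥ k + 1), so the partition is: 1 block(s) of size 1, 1 block(s) of size 3.
In nonincreasing order the block sizes are [3, 1].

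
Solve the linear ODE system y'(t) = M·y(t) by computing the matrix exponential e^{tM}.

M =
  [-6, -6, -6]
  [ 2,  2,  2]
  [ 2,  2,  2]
e^{tM} =
  [-2 + 3*exp(-2*t), -3 + 3*exp(-2*t), -3 + 3*exp(-2*t)]
  [1 - exp(-2*t), 2 - exp(-2*t), 1 - exp(-2*t)]
  [1 - exp(-2*t), 1 - exp(-2*t), 2 - exp(-2*t)]

Strategy: write M = P · J · P⁻¹ where J is a Jordan canonical form, so e^{tM} = P · e^{tJ} · P⁻¹, and e^{tJ} can be computed block-by-block.

M has Jordan form
J =
  [-2, 0, 0]
  [ 0, 0, 0]
  [ 0, 0, 0]
(up to reordering of blocks).

Per-block formulas:
  For a 1×1 block at λ = -2: exp(t · [-2]) = [e^(-2t)].
  For a 1×1 block at λ = 0: exp(t · [0]) = [e^(0t)].

After assembling e^{tJ} and conjugating by P, we get:

e^{tM} =
  [-2 + 3*exp(-2*t), -3 + 3*exp(-2*t), -3 + 3*exp(-2*t)]
  [1 - exp(-2*t), 2 - exp(-2*t), 1 - exp(-2*t)]
  [1 - exp(-2*t), 1 - exp(-2*t), 2 - exp(-2*t)]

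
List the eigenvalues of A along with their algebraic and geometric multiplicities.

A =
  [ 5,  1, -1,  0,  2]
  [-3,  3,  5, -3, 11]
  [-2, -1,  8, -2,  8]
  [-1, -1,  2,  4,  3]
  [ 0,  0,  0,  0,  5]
λ = 5: alg = 5, geom = 3

Step 1 — factor the characteristic polynomial to read off the algebraic multiplicities:
  χ_A(x) = (x - 5)^5

Step 2 — compute geometric multiplicities via the rank-nullity identity g(λ) = n − rank(A − λI):
  rank(A − (5)·I) = 2, so dim ker(A − (5)·I) = n − 2 = 3

Summary:
  λ = 5: algebraic multiplicity = 5, geometric multiplicity = 3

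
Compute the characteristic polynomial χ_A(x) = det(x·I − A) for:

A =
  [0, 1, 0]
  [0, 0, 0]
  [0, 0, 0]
x^3

Expanding det(x·I − A) (e.g. by cofactor expansion or by noting that A is similar to its Jordan form J, which has the same characteristic polynomial as A) gives
  χ_A(x) = x^3
which factors as x^3. The eigenvalues (with algebraic multiplicities) are λ = 0 with multiplicity 3.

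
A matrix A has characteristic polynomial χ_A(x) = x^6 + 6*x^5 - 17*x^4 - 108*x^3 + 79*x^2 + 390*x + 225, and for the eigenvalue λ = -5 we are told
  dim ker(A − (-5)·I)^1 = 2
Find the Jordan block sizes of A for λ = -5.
Block sizes for λ = -5: [1, 1]

From the dimensions of kernels of powers, the number of Jordan blocks of size at least j is d_j − d_{j−1} where d_j = dim ker(N^j) (with d_0 = 0). Computing the differences gives [2].
The number of blocks of size exactly k is (#blocks of size ≥ k) − (#blocks of size ≥ k + 1), so the partition is: 2 block(s) of size 1.
In nonincreasing order the block sizes are [1, 1].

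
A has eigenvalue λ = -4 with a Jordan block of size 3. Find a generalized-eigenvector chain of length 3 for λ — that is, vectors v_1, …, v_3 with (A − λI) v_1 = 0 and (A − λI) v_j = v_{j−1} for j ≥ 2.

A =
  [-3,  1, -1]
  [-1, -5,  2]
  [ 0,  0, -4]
A Jordan chain for λ = -4 of length 3:
v_1 = (1, -1, 0)ᵀ
v_2 = (-1, 2, 0)ᵀ
v_3 = (0, 0, 1)ᵀ

Let N = A − (-4)·I. We want v_3 with N^3 v_3 = 0 but N^2 v_3 ≠ 0; then v_{j-1} := N · v_j for j = 3, …, 2.

Pick v_3 = (0, 0, 1)ᵀ.
Then v_2 = N · v_3 = (-1, 2, 0)ᵀ.
Then v_1 = N · v_2 = (1, -1, 0)ᵀ.

Sanity check: (A − (-4)·I) v_1 = (0, 0, 0)ᵀ = 0. ✓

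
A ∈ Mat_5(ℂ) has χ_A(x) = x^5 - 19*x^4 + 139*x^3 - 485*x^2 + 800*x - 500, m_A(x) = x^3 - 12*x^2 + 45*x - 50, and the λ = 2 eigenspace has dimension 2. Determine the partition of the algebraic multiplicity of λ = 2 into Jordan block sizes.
Block sizes for λ = 2: [1, 1]

Step 1 — from the characteristic polynomial, algebraic multiplicity of λ = 2 is 2. From dim ker(A − (2)·I) = 2, there are exactly 2 Jordan blocks for λ = 2.
Step 2 — from the minimal polynomial, the factor (x − 2) tells us the largest block for λ = 2 has size 1.
Step 3 — with total size 2, 2 blocks, and largest block 1, the block sizes (in nonincreasing order) are [1, 1].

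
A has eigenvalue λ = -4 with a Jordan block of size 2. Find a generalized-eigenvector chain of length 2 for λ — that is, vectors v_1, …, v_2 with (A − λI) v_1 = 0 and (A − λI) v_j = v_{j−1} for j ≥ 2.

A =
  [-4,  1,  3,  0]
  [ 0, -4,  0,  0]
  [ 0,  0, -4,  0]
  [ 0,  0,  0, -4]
A Jordan chain for λ = -4 of length 2:
v_1 = (1, 0, 0, 0)ᵀ
v_2 = (0, 1, 0, 0)ᵀ

Let N = A − (-4)·I. We want v_2 with N^2 v_2 = 0 but N^1 v_2 ≠ 0; then v_{j-1} := N · v_j for j = 2, …, 2.

Pick v_2 = (0, 1, 0, 0)ᵀ.
Then v_1 = N · v_2 = (1, 0, 0, 0)ᵀ.

Sanity check: (A − (-4)·I) v_1 = (0, 0, 0, 0)ᵀ = 0. ✓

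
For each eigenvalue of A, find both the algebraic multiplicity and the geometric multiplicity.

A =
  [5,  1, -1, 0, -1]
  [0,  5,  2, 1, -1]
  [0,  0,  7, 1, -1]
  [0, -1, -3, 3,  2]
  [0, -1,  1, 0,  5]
λ = 5: alg = 5, geom = 2

Step 1 — factor the characteristic polynomial to read off the algebraic multiplicities:
  χ_A(x) = (x - 5)^5

Step 2 — compute geometric multiplicities via the rank-nullity identity g(λ) = n − rank(A − λI):
  rank(A − (5)·I) = 3, so dim ker(A − (5)·I) = n − 3 = 2

Summary:
  λ = 5: algebraic multiplicity = 5, geometric multiplicity = 2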